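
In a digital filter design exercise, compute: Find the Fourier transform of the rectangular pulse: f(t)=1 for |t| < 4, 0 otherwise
F(omega)=integral from -4 to 4 of e^(-j*omega*t) dt
=2*sin(4*omega)/omega=8*sinc(4*omega/pi)

Answer: 2*sin(4*omega)/omega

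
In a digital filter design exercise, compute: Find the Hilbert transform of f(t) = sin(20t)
The Hilbert transform shifts each frequency component by -pi/2.
H{sin(wt)} = -cos(wt)
With w = 20: H{sin(20t)} = -cos(20t)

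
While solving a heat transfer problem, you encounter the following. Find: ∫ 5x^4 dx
Using power rule: ∫ 5x^4 dx=5/5 x^5 + C=x^5 + C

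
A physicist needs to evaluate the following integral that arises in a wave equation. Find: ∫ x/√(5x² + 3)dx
Let u = 5x² + 3, du = 10x dx
∫ (1/10)·u^(-1/2) du = √u/5 + C

Answer: √(5x² + 3)/5 + C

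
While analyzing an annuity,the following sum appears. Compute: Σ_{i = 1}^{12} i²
Using formula: Σ i^2 = n(n + 1)(2n + 1)/6 = 12·13·25/6 = 650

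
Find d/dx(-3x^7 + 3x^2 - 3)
Power rule: d/dx(ax^n)=n·a·x^(n-1)
Term by term: -21·x^6 + 6·x

Answer: -21x^6 + 6x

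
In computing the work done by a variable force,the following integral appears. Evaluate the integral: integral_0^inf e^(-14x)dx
integral_0^inf e^(-14x) dx = [-1/14 * e^(-14x)]_0^inf
= 0 - (-1/14) = 1/14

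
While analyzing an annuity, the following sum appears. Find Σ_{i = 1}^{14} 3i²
=3·n(n+1)(2n+1)/6=3·14·15·29/6=3045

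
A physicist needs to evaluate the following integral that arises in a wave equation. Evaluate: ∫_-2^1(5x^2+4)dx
Step 1: Find antiderivative F(x)=(5/3)x^3 + 4x
Step 2: F(1) - F(-2)=17/3 - (-64/3)=27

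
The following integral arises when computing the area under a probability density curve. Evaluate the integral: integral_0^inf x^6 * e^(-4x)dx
This is a Gamma integral. Substitute u = 4x (du = 4 dx):
integral_0^inf x^6*e^(-4x) dx = (1/4^7) integral_0^inf u^6*e^(-u) du
= Gamma(7)/4^7 = 6!/4^7 = 720/16384

Answer: 45/1024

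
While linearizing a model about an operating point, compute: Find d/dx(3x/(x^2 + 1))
Quotient rule: (f/g)'=(f'g - fg')/g²
f=3x, f'=3
g=x^2+1, g'=2x

Answer: (3·(x^2+1)-6x^2)/(x^2+1)²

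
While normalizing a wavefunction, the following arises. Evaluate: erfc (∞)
erfc(x)=1 - erf(x); erfc(∞)=1 - erf(∞)=1-1=0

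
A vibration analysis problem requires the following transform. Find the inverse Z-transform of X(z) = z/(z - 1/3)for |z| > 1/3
Standard pair: z/(z-a) <-> a^n*u[n] for causal signals
With a = 1/3: x[n] = (1/3)^n*u[n]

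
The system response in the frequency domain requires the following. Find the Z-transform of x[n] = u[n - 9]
Using the time-shift property: Z{u[n-9]} = z^(-9) * z/(z-1)
= z^(-8)/(z-1)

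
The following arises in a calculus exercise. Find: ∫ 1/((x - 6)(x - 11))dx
Partial fractions: 1/((x-6)(x-11))=A/(x-6) + B/(x-11)
A=-1/5, B=1/5
∫ [-1/5· 1/(x-6) + 1/5· 1/(x-11)] dx
=(1/5)[ln|x-11| - ln|x-6|] + C

Answer: (1/5)·ln|(x-11)/(x-6)| + C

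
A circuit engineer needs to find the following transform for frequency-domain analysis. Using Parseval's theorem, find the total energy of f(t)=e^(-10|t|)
Parseval's theorem: E = integral |f(t)|^2 dt = (1/2pi) integral |F(omega)|^2 domega
E = integral_{-inf}^{inf} e^(-20|t|) dt = 2*integral_0^inf e^(-20t) dt = 2/(2*10) = 1/10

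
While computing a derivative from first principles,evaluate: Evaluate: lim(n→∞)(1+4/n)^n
This is the definition of e^4: lim(1+4/n)^n=e^4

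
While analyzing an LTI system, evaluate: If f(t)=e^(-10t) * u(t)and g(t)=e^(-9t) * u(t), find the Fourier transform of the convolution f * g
By the convolution theorem: F{f*g}=F(omega)*G(omega)
F(omega)=1/(10 + j*omega), G(omega)=1/(9 + j*omega)
F{f*g}=1/((10 + j*omega)(9 + j*omega))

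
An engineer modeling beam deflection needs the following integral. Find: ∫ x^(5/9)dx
Power rule: ∫ x^(5/9) dx = x^(14/9)/(14/9)+C

Answer: (9/14)·x^(14/9)+C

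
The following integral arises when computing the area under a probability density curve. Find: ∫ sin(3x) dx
Using substitution u = 3x: ∫ sin(u) du/3 = -cos(u)/3 + C

Answer: (-1/3)cos(3x) + C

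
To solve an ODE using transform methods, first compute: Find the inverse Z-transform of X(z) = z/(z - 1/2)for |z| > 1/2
Standard pair: z/(z-a) <-> a^n * u[n] for causal signals
With a = 1/2: x[n] = (1/2)^n * u[n]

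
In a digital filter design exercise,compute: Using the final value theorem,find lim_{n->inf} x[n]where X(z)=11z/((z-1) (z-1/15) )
Final value theorem: lim x[n]=lim_{z->1} (z-1) * X(z)
(z-1) * X(z)=11z/(z-1/15)
As z->1: 11/(1-1/15)=11/(14/15)=165/14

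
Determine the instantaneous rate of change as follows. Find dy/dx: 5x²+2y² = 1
Differentiate: 10x+4y·(dy/dx) = 0
dy/dx = -10x/(4y) = -(5/2)·(x/y)

Answer: dy/dx = -(5/2)·(x/y)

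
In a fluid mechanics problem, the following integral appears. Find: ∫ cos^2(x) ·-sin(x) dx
Let u = cos(x), du = -sin(x) dx
∫ u^2 du = u^3/3 + C

Answer: cos^3(x)/3 + C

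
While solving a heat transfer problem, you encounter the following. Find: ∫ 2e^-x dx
Since d/dx[e^-x]=- e^-x, we get -2e^-x+C

Answer: -2e^-x+C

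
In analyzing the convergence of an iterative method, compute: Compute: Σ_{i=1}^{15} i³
Using formula: Σ i^3=[n(n + 1)/2]²=[15·16/2]²=14400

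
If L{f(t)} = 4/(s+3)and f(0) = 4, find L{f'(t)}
L{f'(t)} = s·F(s) - f(0) = 4s/(s + 3) - 4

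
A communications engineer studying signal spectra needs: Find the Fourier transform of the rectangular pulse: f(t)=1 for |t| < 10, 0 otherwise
F(omega)=integral from -10 to 10 of e^(-j*omega*t) dt
=2*sin(10*omega)/omega=20*sinc(10*omega/pi)

Answer: 2*sin(10*omega)/omega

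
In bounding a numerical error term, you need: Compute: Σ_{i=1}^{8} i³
Using formula: Σ i^3=[n(n + 1)/2]²=[8·9/2]²=1296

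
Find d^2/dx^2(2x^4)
Apply power rule 2 times:
d^1: 8x^3
d^2: 24x^2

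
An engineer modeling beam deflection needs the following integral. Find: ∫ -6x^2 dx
Using power rule: ∫ -6x^2 dx=-6/3 x^3+C=-2x^3+C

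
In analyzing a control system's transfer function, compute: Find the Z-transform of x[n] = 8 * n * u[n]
Z{n*u[n]}=z/(z-1)^2
By linearity: Z{8*n*u[n]}=8z/(z-1)^2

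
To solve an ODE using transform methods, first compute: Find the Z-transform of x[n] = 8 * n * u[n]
Z{n*u[n]}=z/(z-1)^2
By linearity: Z{8*n*u[n]}=8z/(z-1)^2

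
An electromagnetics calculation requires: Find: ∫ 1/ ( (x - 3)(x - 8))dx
Partial fractions: 1/((x-3)(x-8)) = A/(x-3) + B/(x-8)
A = -1/5, B = 1/5
∫ [-1/5· 1/(x-3) + 1/5· 1/(x-8)] dx
= (1/5)[ln|x-8| - ln|x-3|] + C

Answer: (1/5)·ln|(x-8)/(x-3)| + C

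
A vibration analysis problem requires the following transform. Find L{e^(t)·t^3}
First shifting: L{e^(at)f(t)} = F(s-a)
L{t^3} = 6/s^4
Shift s → s-1: 6/(s-1)^4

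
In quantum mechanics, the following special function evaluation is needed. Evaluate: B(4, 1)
B(x,y)=Γ(x)Γ(y)/Γ(x + y)=(x-1)!(y-1)!/(x + y-1)!
B(4,1)=3!·0!/4!=1/4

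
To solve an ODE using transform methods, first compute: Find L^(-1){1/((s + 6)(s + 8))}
Partial fractions: 1/((s + 6)(s + 8)) = A/(s + 6) + B/(s + 8)
Cover-up: A = 1/(s + 8)|_{s = -6} = 1/2; B = 1/(s + 6)|_{s = -8} = -1/2
L^(-1) = (1/2)e^(-6t) - (1/2)e^(-8t)

Answer: (1/2)(e^(-6t) - e^(-8t))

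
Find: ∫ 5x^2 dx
Using power rule: ∫ 5x^2 dx = 5/3 x^3+C = (5/3)x^3+C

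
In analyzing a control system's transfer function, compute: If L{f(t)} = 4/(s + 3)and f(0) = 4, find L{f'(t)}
L{f'(t)} = s·F(s) - f(0) = 4s/(s + 3) - 4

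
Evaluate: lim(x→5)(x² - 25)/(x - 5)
Factor: (x² - 25) = (x-5)(x + 5)
Cancel (x-5): lim(x→5) (x + 5) = 10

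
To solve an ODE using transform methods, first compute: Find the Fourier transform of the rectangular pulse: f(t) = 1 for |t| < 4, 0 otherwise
F(omega) = integral from -4 to 4 of e^(-j*omega*t) dt
= 2*sin(4*omega)/omega = 8*sinc(4*omega/pi)

Answer: 2*sin(4*omega)/omega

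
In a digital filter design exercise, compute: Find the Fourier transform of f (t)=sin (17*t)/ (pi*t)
sin(W * t)/(pi * t)=(W/pi) * sinc(W * t/pi) is the impulse response of the ideal low-pass filter with cutoff W (here W=17).
Its Fourier transform is a rectangular function:
F(omega)=1 for |omega| < 17, 0 otherwise

Answer: rect(omega/34) [i.e., 1 for |omega| < 17, 0 otherwise]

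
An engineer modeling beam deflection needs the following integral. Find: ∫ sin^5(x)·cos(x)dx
Let u = sin(x), du = cos(x) dx
∫ u^5 du = u^6/6 + C

Answer: sin^6(x)/6 + C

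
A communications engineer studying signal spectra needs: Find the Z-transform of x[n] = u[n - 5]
Using the time-shift property: Z{u[n-5]} = z^(-5)*z/(z-1)
= z^(-4)/(z-1)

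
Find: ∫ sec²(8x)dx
Since d/dx[tan(8x)]=8sec²(8x), integral=tan(8x)/8+C

Answer: (1/8)tan(8x)+C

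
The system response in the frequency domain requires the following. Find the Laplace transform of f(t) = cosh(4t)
L{cosh(at)} = s/(s²-a²)
L{cosh(4t)} = s/(s²-16)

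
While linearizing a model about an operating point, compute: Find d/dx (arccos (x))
d/dx[arccos(u)] = -u'/√(1-u²), u = x, u' = 1

Answer: -1/√(1-x²)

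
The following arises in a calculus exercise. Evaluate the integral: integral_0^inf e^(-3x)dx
integral_0^inf e^(-3x) dx=[-1/3*e^(-3x)]_0^inf
=0 - (-1/3)=1/3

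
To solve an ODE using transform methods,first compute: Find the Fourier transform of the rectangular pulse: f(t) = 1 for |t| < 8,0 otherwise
F(omega)=integral from -8 to 8 of e^(-j*omega*t) dt
=2*sin(8*omega)/omega=16*sinc(8*omega/pi)

Answer: 2*sin(8*omega)/omega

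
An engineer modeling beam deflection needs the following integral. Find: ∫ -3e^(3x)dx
Since d/dx[e^(3x)] = 3e^(3x), we get -1 e^(3x) + C

Answer: -e^(3x) + C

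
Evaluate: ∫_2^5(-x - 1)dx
Step 1: Find antiderivative F(x)=(-1/2)x^2 - x
Step 2: F(5) - F(2)=-35/2 - (-4)=-27/2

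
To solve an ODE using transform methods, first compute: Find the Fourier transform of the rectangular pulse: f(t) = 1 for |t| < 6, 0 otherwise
F(omega) = integral from -6 to 6 of e^(-j * omega * t) dt
= 2 * sin(6 * omega)/omega = 12 * sinc(6 * omega/pi)

Answer: 2 * sin(6 * omega)/omega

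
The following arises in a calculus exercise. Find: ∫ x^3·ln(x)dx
By parts: u = ln(x), dv = x^3 dx
du = 1/x dx, v = x^4/4
= x^4·ln(x)/4 - ∫ x^3/4 dx
= x^4·ln(x)/4 - x^4/16 + C

Answer: x^4(ln(x)/4 - 1/16) + C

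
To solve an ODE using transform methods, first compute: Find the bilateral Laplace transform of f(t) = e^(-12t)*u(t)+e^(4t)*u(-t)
For e^(-12t) * u(t): L = 1/(s+12), Re(s) > -12
For e^(4t) * u(-t): L = -1/(s-4), Re(s) < 4
Combined: F(s) = 1/(s+12)-1/(s-4), -12 < Re(s) < 4

Answer: 1/(s+12)-1/(s-4), ROC: -12 < Re(s) < 4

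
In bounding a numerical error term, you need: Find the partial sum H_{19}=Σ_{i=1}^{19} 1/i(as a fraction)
H_19=1 + 1/2 + 1/3 + ... + 1/19
=275295799/77597520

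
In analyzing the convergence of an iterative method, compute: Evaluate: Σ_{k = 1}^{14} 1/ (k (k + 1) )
Partial fractions: 1/(k(k + 1)) = 1/k - 1/(k + 1)
Telescoping sum: 1(1 - 1/15) = 1·14/15

Answer: 14/15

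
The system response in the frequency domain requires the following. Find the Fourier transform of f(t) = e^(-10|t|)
Using the standard pair: F{e^(-a|t|)}=2a/(a^2 + omega^2)
With a=10: F(omega)=20/(100 + omega^2)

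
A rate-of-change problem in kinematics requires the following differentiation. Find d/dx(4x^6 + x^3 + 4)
Power rule: d/dx(ax^n) = n·a·x^(n-1)
Term by term: 24·x^5 + 3·x^2

Answer: 24x^5 + 3x^2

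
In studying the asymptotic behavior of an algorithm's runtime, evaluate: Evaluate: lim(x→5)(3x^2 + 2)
Polynomial is continuous, so substitute x=5:
3·5^2+2=77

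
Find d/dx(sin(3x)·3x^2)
Product rule: (fg)'=f'g+fg'
f=sin(3x), f'=3·cos(3x)
g=3x^2, g'=6x

Answer: 9·cos(3x)·x^2+6·sin(3x)·x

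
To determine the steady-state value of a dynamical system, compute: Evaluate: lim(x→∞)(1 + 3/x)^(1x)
Rewrite as [(1+3/x)^x]^1.
lim(1+3/x)^x = e^3, so limit = (e^3)^1 = e^3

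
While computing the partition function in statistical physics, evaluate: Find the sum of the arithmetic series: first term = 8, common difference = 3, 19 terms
Last term: a_n = 8+(19-1)·3 = 62
Sum = n(a_1+a_n)/2 = 19(8+62)/2 = 665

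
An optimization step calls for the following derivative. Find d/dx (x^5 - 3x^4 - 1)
Power rule: d/dx(ax^n) = n·a·x^(n-1)
Term by term: 5·x^4-12·x^3

Answer: 5x^4-12x^3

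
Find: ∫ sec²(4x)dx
Since d/dx[tan(4x)] = 4sec²(4x), integral = tan(4x)/4 + C

Answer: (1/4)tan(4x) + C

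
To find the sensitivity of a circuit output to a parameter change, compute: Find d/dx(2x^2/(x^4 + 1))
Quotient rule: (f/g)'=(f'g - fg')/g²
f=2x^2, f'=4x
g=x^4+1, g'=4x^3

Answer: (4x·(x^4+1)-8x^5)/(x^4+1)²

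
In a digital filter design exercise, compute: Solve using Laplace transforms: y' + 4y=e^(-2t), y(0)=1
Take L: sY - 1 + 4Y = 1/(s + 2)
Y(s + 4) = 1/(s + 2) + 1
Y = 1/((s + 2)(s + 4)) + 1/(s + 4)
Partial fractions: 1/((s + 2)(s + 4)) = (1/2)/(s + 2) - (1/2)/(s + 4)
So Y = (1/2)/(s + 2) + (1/2)/(s + 4)
Inverse Laplace transform (L^(-1){1/(s + 2)} = e^(-2t), L^(-1){1/(s + 4)} = e^(-4t)):

Answer: y(t) = (1/2)·e^(-2t) + (1/2)·e^(-4t)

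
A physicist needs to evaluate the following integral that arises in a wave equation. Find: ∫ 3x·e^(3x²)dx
Let u=3x², du=6x dx
∫ (1/2)e^u du=e^u/2+C

Answer: e^(3x²)/2+C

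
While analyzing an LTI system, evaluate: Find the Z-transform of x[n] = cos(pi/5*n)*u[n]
Z{cos(w0*n)*u[n]} = z(z - cos(w0))/(z^2-2z*cos(w0)+1)
With w0 = pi/5: X(z) = z(z - cos(pi/5))/(z^2-2z*cos(pi/5)+1)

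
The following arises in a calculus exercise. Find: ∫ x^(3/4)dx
Power rule: ∫ x^(3/4) dx=x^(7/4)/(7/4)+C

Answer: (4/7)·x^(7/4)+C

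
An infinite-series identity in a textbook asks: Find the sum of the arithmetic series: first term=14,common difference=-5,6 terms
Last term: a_n = 14+(6-1)·-5 = -11
Sum = n(a_1+a_n)/2 = 6(14+(-11))/2 = 9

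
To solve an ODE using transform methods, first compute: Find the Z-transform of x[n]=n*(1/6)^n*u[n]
Using the property Z{n * a^n * u[n]} = az/(z-a)^2
With a = 1/6: X(z) = (1/6)z/(z - 1/6)^2, |z| > 1/6

Answer: (1/6)z/(z - 1/6)^2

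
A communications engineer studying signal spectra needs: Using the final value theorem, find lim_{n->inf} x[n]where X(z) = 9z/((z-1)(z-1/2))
Final value theorem: lim x[n] = lim_{z->1} (z-1)*X(z)
(z-1)*X(z) = 9z/(z-1/2)
As z->1: 9/(1 - 1/2) = 9/(1/2) = 18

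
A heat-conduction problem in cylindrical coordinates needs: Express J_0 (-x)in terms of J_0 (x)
For integer n: J_n(-x)=(-1)^n J_n(x)
With n=0: J_0(-x)=(-1)^0 J_0(x)=J_0(x)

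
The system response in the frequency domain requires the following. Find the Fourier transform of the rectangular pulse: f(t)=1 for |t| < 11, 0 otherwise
F(omega)=integral from -11 to 11 of e^(-j*omega*t) dt
=2*sin(11*omega)/omega=22*sinc(11*omega/pi)

Answer: 2*sin(11*omega)/omega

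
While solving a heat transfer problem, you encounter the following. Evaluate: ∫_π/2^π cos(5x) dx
Antiderivative: sin(5x)/5
Evaluate at bounds: [sin(5·π)/5] - [sin(5·π/2)/5]
= ((0) - (1))/5 = -1/5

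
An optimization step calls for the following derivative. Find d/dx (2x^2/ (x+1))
Quotient rule: (f/g)'=(f'g - fg')/g²
f=2x^2, f'=4x
g=x+1, g'=1

Answer: (4x·(x+1)-2x^2)/(x+1)²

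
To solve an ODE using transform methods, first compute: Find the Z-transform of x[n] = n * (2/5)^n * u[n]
Using the property Z{n * a^n * u[n]} = az/(z-a)^2
With a = 2/5: X(z) = (2/5)z/(z - 2/5)^2, |z| > 2/5

Answer: (2/5)z/(z - 2/5)^2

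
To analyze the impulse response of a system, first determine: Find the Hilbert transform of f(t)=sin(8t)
The Hilbert transform shifts each frequency component by -pi/2.
H{sin(wt)}=-cos(wt)
With w=8: H{sin(8t)}=-cos(8t)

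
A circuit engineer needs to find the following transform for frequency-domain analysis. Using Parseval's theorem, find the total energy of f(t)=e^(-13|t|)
Parseval's theorem: E=integral |f(t)|^2 dt=(1/2pi) integral |F(omega)|^2 domega
E=integral_{-inf}^{inf} e^(-26|t|) dt=2 * integral_0^inf e^(-26t) dt=2/(2 * 13)=1/13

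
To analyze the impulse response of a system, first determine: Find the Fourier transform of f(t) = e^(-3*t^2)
The Fourier transform of a Gaussian e^(-a * t^2) is sqrt(pi/a) * e^(-omega^2/(4a)).
With a = 3: F(omega) = sqrt(pi/3) * e^(-omega^2/12)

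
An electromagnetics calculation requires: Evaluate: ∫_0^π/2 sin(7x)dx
Antiderivative: -cos(7x)/7
Evaluate at bounds: [-cos(7·π/2)/7] - [-cos(7·0)/7]
= (-(0)+(1))/7 = 1/7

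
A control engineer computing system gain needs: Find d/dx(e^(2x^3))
Chain rule: d/dx[e^u]=e^u · u' where u=2x^3
u'=6x^2

Answer: 6x^2·e^(2x^3)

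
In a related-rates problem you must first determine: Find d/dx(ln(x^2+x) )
Chain rule: d/dx[ln(u)] = u'/u where u = x^2+x
u' = 2x+1

Answer: (2x+1)/(x^2+x)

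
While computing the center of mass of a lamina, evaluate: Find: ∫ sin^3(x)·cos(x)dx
Let u=sin(x), du=cos(x) dx
∫ u^3 du=u^4/4+C

Answer: sin^4(x)/4+C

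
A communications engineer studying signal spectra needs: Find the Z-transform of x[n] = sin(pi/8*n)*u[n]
Z{sin(w0 * n) * u[n]} = z * sin(w0)/(z^2-2z * cos(w0)+1)
With w0 = pi/8: X(z) = z * sin(pi/8)/(z^2-2z * cos(pi/8)+1)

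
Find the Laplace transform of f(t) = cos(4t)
L{cos(wt)} = s/(s²+w²)
L{cos(4t)} = s/(s²+16)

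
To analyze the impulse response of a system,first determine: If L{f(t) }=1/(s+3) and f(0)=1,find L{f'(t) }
L{f'(t)} = s·F(s) - f(0) = s/(s + 3) - 1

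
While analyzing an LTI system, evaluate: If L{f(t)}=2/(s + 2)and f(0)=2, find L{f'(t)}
L{f'(t)}=s·F(s) - f(0)=2s/(s + 2) - 2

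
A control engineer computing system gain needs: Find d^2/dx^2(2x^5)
Apply power rule 2 times:
d^1: 10x^4
d^2: 40x^3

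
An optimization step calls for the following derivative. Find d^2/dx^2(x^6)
Apply power rule 2 times:
d^1: 6x^5
d^2: 30x^4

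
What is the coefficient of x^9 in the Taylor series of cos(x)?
cos(x) has only even powers. Coefficient of x^9=0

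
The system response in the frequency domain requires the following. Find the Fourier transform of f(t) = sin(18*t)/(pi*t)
sin(W*t)/(pi*t)=(W/pi)*sinc(W*t/pi) is the impulse response of the ideal low-pass filter with cutoff W (here W=18).
Its Fourier transform is a rectangular function:
F(omega)=1 for |omega| < 18, 0 otherwise

Answer: rect(omega/36) [i.e., 1 for |omega| < 18, 0 otherwise]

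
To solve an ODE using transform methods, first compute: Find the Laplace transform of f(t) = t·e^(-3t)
L{t·e^(at)} = 1/(s-a)²
L{t·e^(-3t)} = 1/(s + 3)²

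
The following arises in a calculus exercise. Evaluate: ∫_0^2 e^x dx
Antiderivative: e^x
Evaluate: (e^2-1)

Answer: e^2-1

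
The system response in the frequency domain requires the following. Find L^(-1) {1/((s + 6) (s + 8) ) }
Partial fractions: 1/((s + 6)(s + 8)) = A/(s + 6) + B/(s + 8)
Cover-up: A = 1/(s + 8)|_{s = -6} = 1/2; B = 1/(s + 6)|_{s = -8} = -1/2
L^(-1) = (1/2)e^(-6t) - (1/2)e^(-8t)

Answer: (1/2)(e^(-6t) - e^(-8t))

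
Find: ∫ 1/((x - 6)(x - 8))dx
Partial fractions: 1/((x-6)(x-8)) = A/(x-6) + B/(x-8)
A = -1/2, B = 1/2
∫ [-1/2· 1/(x-6) + 1/2· 1/(x-8)] dx
= (1/2)[ln|x-8| - ln|x-6|] + C

Answer: (1/2)·ln|(x-8)/(x-6)| + C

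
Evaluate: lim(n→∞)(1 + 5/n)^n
This is the definition of e^5: lim(1+5/n)^n = e^5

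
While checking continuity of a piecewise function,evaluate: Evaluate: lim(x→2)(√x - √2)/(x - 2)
Multiply by conjugate (√x+√2)/(√x+√2):
=(x - 2)/((x - 2)(√x+√2))=1/(√x+√2)
As x → 2: 1/(2√2)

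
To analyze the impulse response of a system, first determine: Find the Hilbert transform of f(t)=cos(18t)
The Hilbert transform shifts each frequency component by -pi/2.
H{cos(wt)} = sin(wt)
With w = 18: H{cos(18t)} = sin(18t)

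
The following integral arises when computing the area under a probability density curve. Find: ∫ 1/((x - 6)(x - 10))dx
Partial fractions: 1/((x-6)(x-10))=A/(x-6)+B/(x-10)
A=-1/4, B=1/4
∫ [-1/4· 1/(x-6)+1/4· 1/(x-10)] dx
=(1/4)[ln|x-10| - ln|x-6|]+C

Answer: (1/4)·ln|(x-10)/(x-6)|+C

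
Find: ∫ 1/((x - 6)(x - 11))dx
Partial fractions: 1/((x-6)(x-11))=A/(x-6)+B/(x-11)
A=-1/5, B=1/5
∫ [-1/5· 1/(x-6)+1/5· 1/(x-11)] dx
=(1/5)[ln|x-11| - ln|x-6|]+C

Answer: (1/5)·ln|(x-11)/(x-6)|+C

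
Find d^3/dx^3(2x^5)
Apply power rule 3 times:
d^1: 10x^4
d^2: 40x^3
d^3: 120x^2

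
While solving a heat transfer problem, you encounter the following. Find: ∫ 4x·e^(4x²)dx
Let u=4x², du=8x dx
∫ (1/2)e^u du=e^u/2+C

Answer: e^(4x²)/2+C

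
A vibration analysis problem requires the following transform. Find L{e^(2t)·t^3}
First shifting: L{e^(at)f(t)} = F(s-a)
L{t^3} = 6/s^4
Shift s → s-2: 6/(s-2)^4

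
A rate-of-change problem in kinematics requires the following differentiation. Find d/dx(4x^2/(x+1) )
Quotient rule: (f/g)'=(f'g - fg')/g²
f=4x^2, f'=8x
g=x + 1, g'=1

Answer: (8x·(x + 1) - 4x^2)/(x + 1)²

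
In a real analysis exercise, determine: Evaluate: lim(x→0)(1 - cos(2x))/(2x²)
Using 1-cos(u) ≈ u²/2 for small u:
(1-cos(2x)) ≈ (2x)²/2=4x²/2
So limit=4/(2·2)=1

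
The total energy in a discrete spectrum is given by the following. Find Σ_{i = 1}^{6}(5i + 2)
= 5·Σ i + 2·6 = 5·21 + 12 = 117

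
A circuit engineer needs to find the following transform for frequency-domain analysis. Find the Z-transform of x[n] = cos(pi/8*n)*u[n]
Z{cos(w0 * n) * u[n]} = z(z - cos(w0))/(z^2-2z * cos(w0)+1)
With w0 = pi/8: X(z) = z(z - cos(pi/8))/(z^2-2z * cos(pi/8)+1)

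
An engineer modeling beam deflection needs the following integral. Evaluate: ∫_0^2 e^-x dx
Antiderivative: -e^-x
Evaluate: -(e^-2 - 1)

Answer: (e^-2 - 1)/(-1)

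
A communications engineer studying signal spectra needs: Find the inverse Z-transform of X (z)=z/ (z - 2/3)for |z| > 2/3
Standard pair: z/(z-a) <-> a^n*u[n] for causal signals
With a = 2/3: x[n] = (2/3)^n*u[n]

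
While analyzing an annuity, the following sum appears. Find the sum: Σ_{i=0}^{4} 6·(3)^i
Geometric series: S = a(1 - r^n)/(1 - r)
a = 6, r = 3, n = 5
S = 6(1 - 243)/-2 = 726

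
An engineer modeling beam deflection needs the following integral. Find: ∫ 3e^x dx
Since d/dx[e^x] = +e^x, we get 3e^x+C

Answer: 3e^x+C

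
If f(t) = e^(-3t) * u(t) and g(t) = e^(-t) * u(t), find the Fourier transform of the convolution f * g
By the convolution theorem: F{f*g} = F(omega)*G(omega)
F(omega) = 1/(3 + j*omega), G(omega) = 1/(1 + j*omega)
F{f*g} = 1/((3 + j*omega)(1 + j*omega))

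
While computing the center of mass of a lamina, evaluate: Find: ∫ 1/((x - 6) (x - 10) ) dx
Partial fractions: 1/((x-6)(x-10))=A/(x-6) + B/(x-10)
A=-1/4, B=1/4
∫ [-1/4· 1/(x-6) + 1/4· 1/(x-10)] dx
=(1/4)[ln|x-10| - ln|x-6|] + C

Answer: (1/4)·ln|(x-10)/(x-6)| + C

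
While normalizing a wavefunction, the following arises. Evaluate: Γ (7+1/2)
Γ(n+1/2)=(2n)!√π/(4^n·n!)
=87178291200√π/(16384·5040)=(135135/128)·√π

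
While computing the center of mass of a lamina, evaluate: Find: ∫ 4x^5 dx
Using power rule: ∫ 4x^5 dx=4/6 x^6+C=(2/3)x^6+C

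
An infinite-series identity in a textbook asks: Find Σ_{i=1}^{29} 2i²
=2·n(n + 1)(2n + 1)/6=2·29·30·59/6=17110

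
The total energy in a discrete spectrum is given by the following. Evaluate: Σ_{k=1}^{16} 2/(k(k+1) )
Partial fractions: 2/(k(k+1))=2/k - 2/(k+1)
Telescoping sum: 2(1-1/17)=2·16/17

Answer: 32/17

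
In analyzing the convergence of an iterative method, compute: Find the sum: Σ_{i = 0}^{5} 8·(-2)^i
Geometric series: S = a(1 - r^n)/(1 - r)
a = 8, r = -2, n = 6
S = 8(1 - 64)/3 = -168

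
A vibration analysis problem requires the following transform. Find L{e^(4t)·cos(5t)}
First shifting: L{e^(at)f(t)}=F(s-a)
L{cos(5t)}=s/(s²+25)
Shift: (s-4)/((s-4)²+25)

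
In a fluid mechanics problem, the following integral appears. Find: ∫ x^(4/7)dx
Power rule: ∫ x^(4/7) dx=x^(11/7)/(11/7)+C

Answer: (7/11)·x^(11/7)+C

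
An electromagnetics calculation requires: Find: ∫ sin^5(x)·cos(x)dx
Let u=sin(x), du=cos(x) dx
∫ u^5 du=u^6/6 + C

Answer: sin^6(x)/6 + C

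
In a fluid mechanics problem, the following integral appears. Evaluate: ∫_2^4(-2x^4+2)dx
Step 1: Find antiderivative F(x) = (-2/5)x^5+2x
Step 2: F(4) - F(2) = -2008/5 - (-44/5) = -1964/5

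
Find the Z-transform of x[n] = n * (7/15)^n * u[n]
Using the property Z{n*a^n*u[n]} = az/(z-a)^2
With a = 7/15: X(z) = (7/15)z/(z - 7/15)^2, |z| > 7/15

Answer: (7/15)z/(z - 7/15)^2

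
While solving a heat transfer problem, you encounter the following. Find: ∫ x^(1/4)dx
Power rule: ∫ x^(1/4) dx = x^(5/4)/(5/4)+C

Answer: (4/5)·x^(5/4)+C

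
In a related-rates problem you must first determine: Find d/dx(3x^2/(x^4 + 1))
Quotient rule: (f/g)'=(f'g - fg')/g²
f=3x^2, f'=6x
g=x^4+1, g'=4x^3

Answer: (6x·(x^4+1)-12x^5)/(x^4+1)²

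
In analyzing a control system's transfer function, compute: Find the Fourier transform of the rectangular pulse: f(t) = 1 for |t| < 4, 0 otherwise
F(omega) = integral from -4 to 4 of e^(-j*omega*t) dt
= 2*sin(4*omega)/omega = 8*sinc(4*omega/pi)

Answer: 2*sin(4*omega)/omega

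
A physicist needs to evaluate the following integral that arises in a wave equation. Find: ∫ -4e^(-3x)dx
Since d/dx[e^(-3x)]=-3e^(-3x), we get 4/3 e^(-3x)+C

Answer: (4/3)e^(-3x)+C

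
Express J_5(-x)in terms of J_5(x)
For integer n: J_n(-x) = (-1)^n J_n(x)
With n = 5: J_5(-x) = (-1)^5 J_5(x) = -J_5(x)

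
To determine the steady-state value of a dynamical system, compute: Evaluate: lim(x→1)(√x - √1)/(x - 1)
Multiply by conjugate (√x+√1)/(√x+√1):
= (x - 1)/((x - 1)(√x+√1)) = 1/(√x+√1)
As x → 1: 1/(2√1)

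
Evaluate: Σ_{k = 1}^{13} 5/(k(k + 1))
Partial fractions: 5/(k(k + 1)) = 5/k - 5/(k + 1)
Telescoping sum: 5(1 - 1/14) = 5·13/14

Answer: 65/14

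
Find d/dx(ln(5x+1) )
Chain rule: d/dx[ln(u)]=u'/u where u=5x+1
u'=5

Answer: (5)/(5x+1)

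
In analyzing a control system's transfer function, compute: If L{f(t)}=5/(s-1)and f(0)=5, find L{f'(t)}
L{f'(t)}=s·F(s) - f(0)=5s/(s-1) - 5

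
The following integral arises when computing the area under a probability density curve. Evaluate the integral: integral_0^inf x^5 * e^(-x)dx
This is a Gamma integral. Substitute u = 1x:
integral_0^inf x^5 * e^(-x) dx = (1/1^6) integral_0^inf u^5 * e^(-u) du
= Gamma(6)/1^6 = 5!/1^6 = 120/1

Answer: 120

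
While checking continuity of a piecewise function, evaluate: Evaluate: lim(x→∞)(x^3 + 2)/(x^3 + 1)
Divide numerator and denominator by x^3:
lim (1+2/x^3)/(1+1/x^3) = 1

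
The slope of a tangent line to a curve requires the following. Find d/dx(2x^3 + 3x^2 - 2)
Power rule: d/dx(ax^n) = n·a·x^(n-1)
Term by term: 6·x^2 + 6·x

Answer: 6x^2 + 6x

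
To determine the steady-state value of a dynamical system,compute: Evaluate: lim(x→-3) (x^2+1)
Polynomial is continuous, so substitute x=-3:
1·(-3)^2 + 1=10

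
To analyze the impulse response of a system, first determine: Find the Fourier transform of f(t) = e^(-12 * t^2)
The Fourier transform of a Gaussian e^(-a*t^2) is sqrt(pi/a)*e^(-omega^2/(4a)).
With a=12: F(omega)=sqrt(pi/12)*e^(-omega^2/48)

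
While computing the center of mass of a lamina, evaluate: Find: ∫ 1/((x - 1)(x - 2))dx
Partial fractions: 1/((x-1)(x-2)) = A/(x-1)+B/(x-2)
A = -1, B = 1
∫ [-1· 1/(x-1)+1· 1/(x-2)] dx
= (1)[ln|x-2| - ln|x-1|]+C

Answer: ln|(x-2)/(x-1)|+C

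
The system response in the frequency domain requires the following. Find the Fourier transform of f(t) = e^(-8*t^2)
The Fourier transform of a Gaussian e^(-a*t^2) is sqrt(pi/a)*e^(-omega^2/(4a)).
With a=8: F(omega)=sqrt(pi/8)*e^(-omega^2/32)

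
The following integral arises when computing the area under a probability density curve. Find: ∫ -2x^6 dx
Using power rule: ∫ -2x^6 dx=-2/7 x^7+C=(-2/7)x^7+C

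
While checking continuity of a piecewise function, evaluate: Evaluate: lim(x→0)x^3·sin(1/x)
Squeeze theorem: -|x^3| ≤ x^3·sin(1/x) ≤ |x^3|
Since x^3 → 0 as x → 0, by squeeze theorem the limit is 0

Answer: 0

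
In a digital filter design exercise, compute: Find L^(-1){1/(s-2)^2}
L^(-1){1/(s-a)^n}=t^(n-1)·e^(at)/(n-1)!
Here a=2, n=2: t^1·e^(2t)/1

Answer: t·e^(2t)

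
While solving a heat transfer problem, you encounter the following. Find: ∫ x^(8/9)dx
Power rule: ∫ x^(8/9) dx=x^(17/9)/(17/9)+C

Answer: (9/17)·x^(17/9)+C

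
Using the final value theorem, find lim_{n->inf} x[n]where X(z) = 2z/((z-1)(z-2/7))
Final value theorem: lim x[n] = lim_{z->1} (z-1) * X(z)
(z-1) * X(z) = 2z/(z-2/7)
As z->1: 2/(1 - 2/7) = 2/(5/7) = 14/5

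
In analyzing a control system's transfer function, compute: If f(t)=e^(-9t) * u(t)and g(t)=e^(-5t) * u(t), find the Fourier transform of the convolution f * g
By the convolution theorem: F{f*g}=F(omega)*G(omega)
F(omega)=1/(9 + j*omega), G(omega)=1/(5 + j*omega)
F{f*g}=1/((9 + j*omega)(5 + j*omega))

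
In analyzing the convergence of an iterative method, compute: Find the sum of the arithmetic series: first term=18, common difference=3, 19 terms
Last term: a_n = 18 + (19 - 1)·3 = 72
Sum = n(a_1 + a_n)/2 = 19(18 + 72)/2 = 855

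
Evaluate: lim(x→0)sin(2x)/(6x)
L'Hôpital (0/0): lim 2cos(2x)/6=2/6

Answer: 1/3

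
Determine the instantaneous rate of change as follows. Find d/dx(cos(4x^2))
Chain rule: d/dx[cos(u)]=-sin(u)·u' where u=4x^2
u'=8x

Answer: -8x·sin(4x^2)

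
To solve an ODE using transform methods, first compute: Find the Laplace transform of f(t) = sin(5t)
L{sin(wt)}=w/(s²+w²)
L{sin(5t)}=5/(s²+25)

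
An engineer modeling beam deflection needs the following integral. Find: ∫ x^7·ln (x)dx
By parts: u = ln(x), dv = x^7 dx
du = 1/x dx, v = x^8/8
= x^8·ln(x)/8 - ∫ x^7/8 dx
= x^8·ln(x)/8 - x^8/64 + C

Answer: x^8(ln(x)/8 - 1/64) + C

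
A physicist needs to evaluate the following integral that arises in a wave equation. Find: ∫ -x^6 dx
Using power rule: ∫ -x^6 dx=-1/7 x^7 + C=(-1/7)x^7 + C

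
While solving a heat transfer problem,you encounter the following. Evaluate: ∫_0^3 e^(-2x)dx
Antiderivative: (1/(-2))e^(-2x)
Evaluate: (1/(-2))(e^-6-1)

Answer: (e^-6-1)/(-2)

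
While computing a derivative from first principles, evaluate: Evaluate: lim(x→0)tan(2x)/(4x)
tan(u) ≈ u for small u:
tan(2x)/(4x) ≈ 2x/(4x) = 2/4

Answer: 1/2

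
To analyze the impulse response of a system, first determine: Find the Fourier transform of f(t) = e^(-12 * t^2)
The Fourier transform of a Gaussian e^(-a*t^2) is sqrt(pi/a)*e^(-omega^2/(4a)).
With a = 12: F(omega) = sqrt(pi/12)*e^(-omega^2/48)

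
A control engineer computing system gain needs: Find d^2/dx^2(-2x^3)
Apply power rule 2 times:
d^1: -6x^2
d^2: -12x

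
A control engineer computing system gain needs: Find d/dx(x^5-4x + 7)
Power rule: d/dx(ax^n) = n·a·x^(n-1)
Term by term: 5·x^4 - 4

Answer: 5x^4 - 4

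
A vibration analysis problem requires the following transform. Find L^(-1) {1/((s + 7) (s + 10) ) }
Partial fractions: 1/((s + 7)(s + 10))=A/(s + 7) + B/(s + 10)
Cover-up: A=1/(s + 10)|_{s=-7}=1/3; B=1/(s + 7)|_{s=-10}=-1/3
L^(-1)=(1/3)e^(-7t) - (1/3)e^(-10t)

Answer: (1/3)(e^(-7t) - e^(-10t))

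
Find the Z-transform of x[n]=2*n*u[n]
Z{n * u[n]}=z/(z-1)^2
By linearity: Z{2 * n * u[n]}=2z/(z-1)^2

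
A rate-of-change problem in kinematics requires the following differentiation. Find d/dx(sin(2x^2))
Chain rule: d/dx[sin(u)] = cos(u)·u' where u = 2x^2
u' = 4x

Answer: 4x·cos(2x^2)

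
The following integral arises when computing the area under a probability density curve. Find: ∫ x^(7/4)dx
Power rule: ∫ x^(7/4) dx=x^(11/4)/(11/4)+C

Answer: (4/11)·x^(11/4)+C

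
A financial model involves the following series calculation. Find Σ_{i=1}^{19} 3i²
= 3·n(n + 1)(2n + 1)/6 = 3·19·20·39/6 = 7410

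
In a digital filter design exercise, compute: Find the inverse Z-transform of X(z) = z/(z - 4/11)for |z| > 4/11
Standard pair: z/(z-a) <-> a^n*u[n] for causal signals
With a=4/11: x[n]=(4/11)^n*u[n]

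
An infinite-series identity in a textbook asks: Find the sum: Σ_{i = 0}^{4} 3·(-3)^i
Geometric series: S = a(1 - r^n)/(1 - r)
a = 3, r = -3, n = 5
S = 3(1+243)/4 = 183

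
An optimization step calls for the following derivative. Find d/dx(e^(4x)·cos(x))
Product rule: (fg)'=f'g+fg'
f=e^(4x), f'=4·e^(4x)
g=cos(x), g'=-sin(x)

Answer: 4·e^(4x)·cos(x) - e^(4x)·sin(x)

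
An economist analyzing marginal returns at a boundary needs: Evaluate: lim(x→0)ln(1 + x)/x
L'Hôpital (0/0): lim 1/(1+x) / 1 = 1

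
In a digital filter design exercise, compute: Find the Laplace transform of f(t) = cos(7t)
L{cos(wt)}=s/(s²+w²)
L{cos(7t)}=s/(s²+49)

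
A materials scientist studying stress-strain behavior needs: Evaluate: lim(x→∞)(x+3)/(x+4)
Divide numerator and denominator by x:
lim (1+3/x)/(1+4/x) = 1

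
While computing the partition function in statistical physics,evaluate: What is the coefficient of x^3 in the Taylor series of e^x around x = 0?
Taylor series of e^x = Σ x^n/n!
Coefficient of x^3 = 1/3! = 1/6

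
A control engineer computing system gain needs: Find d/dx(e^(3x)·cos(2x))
Product rule: (fg)'=f'g + fg'
f=e^(3x), f'=3·e^(3x)
g=cos(2x), g'=-2·sin(2x)

Answer: 3·e^(3x)·cos(2x) - 2·e^(3x)·sin(2x)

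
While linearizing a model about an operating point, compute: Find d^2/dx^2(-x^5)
Apply power rule 2 times:
d^1: -5x^4
d^2: -20x^3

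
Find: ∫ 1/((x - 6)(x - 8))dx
Partial fractions: 1/((x-6)(x-8)) = A/(x-6) + B/(x-8)
A = -1/2, B = 1/2
∫ [-1/2· 1/(x-6) + 1/2· 1/(x-8)] dx
= (1/2)[ln|x-8| - ln|x-6|] + C

Answer: (1/2)·ln|(x-8)/(x-6)| + C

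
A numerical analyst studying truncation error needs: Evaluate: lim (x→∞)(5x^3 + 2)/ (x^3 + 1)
Divide numerator and denominator by x^3:
lim (5+2/x^3)/(1+1/x^3)=5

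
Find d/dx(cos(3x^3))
Chain rule: d/dx[cos(u)]=-sin(u)·u' where u=3x^3
u'=9x^2

Answer: -9x^2·sin(3x^3)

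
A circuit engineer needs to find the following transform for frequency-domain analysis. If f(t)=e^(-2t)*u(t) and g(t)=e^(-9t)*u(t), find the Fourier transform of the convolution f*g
By the convolution theorem: F{f*g}=F(omega)*G(omega)
F(omega)=1/(2+j*omega), G(omega)=1/(9+j*omega)
F{f*g}=1/((2+j*omega)(9+j*omega))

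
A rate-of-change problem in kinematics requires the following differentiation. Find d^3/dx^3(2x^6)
Apply power rule 3 times:
d^1: 12x^5
d^2: 60x^4
d^3: 240x^3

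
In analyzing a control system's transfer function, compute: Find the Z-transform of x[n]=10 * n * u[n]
Z{n * u[n]} = z/(z-1)^2
By linearity: Z{10 * n * u[n]} = 10z/(z-1)^2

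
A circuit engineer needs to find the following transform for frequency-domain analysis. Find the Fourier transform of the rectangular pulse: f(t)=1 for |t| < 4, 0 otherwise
F(omega)=integral from -4 to 4 of e^(-j*omega*t) dt
=2*sin(4*omega)/omega=8*sinc(4*omega/pi)

Answer: 2*sin(4*omega)/omega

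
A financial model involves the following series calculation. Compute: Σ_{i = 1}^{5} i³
Using formula: Σ i^3 = [n(n+1)/2]² = [5·6/2]² = 225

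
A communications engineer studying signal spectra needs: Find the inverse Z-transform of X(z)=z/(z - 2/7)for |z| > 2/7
Standard pair: z/(z-a) <-> a^n*u[n] for causal signals
With a = 2/7: x[n] = (2/7)^n*u[n]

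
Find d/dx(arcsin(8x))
d/dx[arcsin(u)] = u'/√(1-u²), u = 8x, u' = 8

Answer: 8/√(1-64x²)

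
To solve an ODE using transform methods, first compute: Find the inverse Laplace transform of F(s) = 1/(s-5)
L^(-1){1/(s-a)} = c·e^(at)
Here a = 5, c = 1

Answer: e^(5t)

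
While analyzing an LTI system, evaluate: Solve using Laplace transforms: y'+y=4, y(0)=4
Take L of both sides: sY(s)-4+Y(s)=4/s
Y(s)(s+1)=4/s+4
Y(s)=4/(s(s+1))+4/(s+1)
Partial fractions: 4/(s(s+1))=4/s - 4/(s+1)
So Y(s)=4/s
Inverse transform (L^(-1){1/s}=1, L^(-1){1/(s+1)}=e^(-t)):

Answer: y(t)=4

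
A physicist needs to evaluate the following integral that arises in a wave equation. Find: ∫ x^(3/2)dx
Power rule: ∫ x^(3/2) dx=x^(5/2)/(5/2)+C

Answer: (2/5)·x^(5/2)+C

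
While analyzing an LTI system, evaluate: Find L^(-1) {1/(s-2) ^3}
L^(-1){1/(s-a)^n}=t^(n-1)·e^(at)/(n-1)!
Here a=2, n=3: t^2·e^(2t)/2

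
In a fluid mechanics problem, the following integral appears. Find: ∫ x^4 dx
Using power rule: ∫ x^4 dx = 1/5 x^5 + C = (1/5)x^5 + C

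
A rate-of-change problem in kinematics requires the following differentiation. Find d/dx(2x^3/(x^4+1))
Quotient rule: (f/g)' = (f'g - fg')/g²
f = 2x^3, f' = 6x^2
g = x^4+1, g' = 4x^3

Answer: (6x^2·(x^4+1)-8x^6)/(x^4+1)²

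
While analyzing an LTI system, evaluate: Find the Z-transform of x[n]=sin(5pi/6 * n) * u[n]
Z{sin(w0*n)*u[n]}=z*sin(w0)/(z^2-2z*cos(w0)+1)
With w0=5pi/6: X(z)=z*sin(5pi/6)/(z^2-2z*cos(5pi/6)+1)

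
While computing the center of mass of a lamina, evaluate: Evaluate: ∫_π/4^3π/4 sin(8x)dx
Antiderivative: -cos(8x)/8
Evaluate at bounds: [-cos(8·3π/4)/8] - [-cos(8·π/4)/8]
=(-(1)+(1))/8=0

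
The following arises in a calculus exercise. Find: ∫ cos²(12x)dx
Using identity cos²(u) = (1 + cos(2u))/2:
∫ (1 + cos(24x))/2 dx = x/2 + sin(24x)/48 + C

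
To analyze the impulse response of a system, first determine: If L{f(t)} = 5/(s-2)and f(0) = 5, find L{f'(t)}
L{f'(t)}=s·F(s) - f(0)=5s/(s-2)-5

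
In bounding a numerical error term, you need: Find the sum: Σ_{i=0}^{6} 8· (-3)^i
Geometric series: S = a(1 - r^n)/(1 - r)
a = 8, r = -3, n = 7
S = 8(1 + 2187)/4 = 4376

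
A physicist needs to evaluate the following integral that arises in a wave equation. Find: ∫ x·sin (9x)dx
By parts: u = x, dv = sin(9x) dx
du = dx, v = -cos(9x)/9
= -x·cos(9x)/9+sin(9x)/9²+C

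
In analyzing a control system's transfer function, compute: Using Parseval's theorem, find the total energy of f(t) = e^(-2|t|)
Parseval's theorem: E = integral |f(t)|^2 dt = (1/2pi) integral |F(omega)|^2 domega
E = integral_{-inf}^{inf} e^(-4|t|) dt = 2 * integral_0^inf e^(-4t) dt = 2/(2 * 2) = 1/2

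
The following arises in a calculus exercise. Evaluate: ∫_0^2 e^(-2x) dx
Antiderivative: (1/(-2))e^(-2x)
Evaluate: (1/(-2))(e^-4-1)

Answer: (e^-4-1)/(-2)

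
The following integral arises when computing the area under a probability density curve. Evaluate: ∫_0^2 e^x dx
Antiderivative: e^x
Evaluate: (e^2 - 1)

Answer: e^2 - 1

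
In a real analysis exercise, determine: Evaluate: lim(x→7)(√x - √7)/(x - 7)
Multiply by conjugate (√x+√7)/(√x+√7):
=(x - 7)/((x - 7)(√x+√7))=1/(√x+√7)
As x → 7: 1/(2√7)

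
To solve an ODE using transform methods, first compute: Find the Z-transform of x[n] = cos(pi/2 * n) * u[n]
Z{cos(w0*n)*u[n]} = z(z - cos(w0))/(z^2 - 2z*cos(w0) + 1)
With w0 = pi/2: X(z) = z(z - cos(pi/2))/(z^2 - 2z*cos(pi/2) + 1)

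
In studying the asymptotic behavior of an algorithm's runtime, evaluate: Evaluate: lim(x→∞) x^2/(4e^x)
Apply L'Hôpital 2 times (∞/∞ each time):
Eventually get 2!/(4e^x) → 0

Answer: 0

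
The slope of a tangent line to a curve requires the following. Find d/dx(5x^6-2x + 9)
Power rule: d/dx(ax^n)=n·a·x^(n-1)
Term by term: 30·x^5-2

Answer: 30x^5-2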